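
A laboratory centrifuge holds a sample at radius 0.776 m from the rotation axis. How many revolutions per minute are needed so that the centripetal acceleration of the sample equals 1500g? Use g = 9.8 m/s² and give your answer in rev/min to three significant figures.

Require ω²r = 1500g, so ω = √(1500 × 9.8/0.776) = 137.6 rad/s.
In rev/min: ω × 60/(2π) = 137.6 × 60/(2π) = 1314 rev/min.

1310 rev/min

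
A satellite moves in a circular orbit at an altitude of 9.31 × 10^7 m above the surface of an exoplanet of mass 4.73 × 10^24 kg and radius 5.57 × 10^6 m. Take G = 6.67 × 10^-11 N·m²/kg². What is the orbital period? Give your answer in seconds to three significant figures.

347000 s

r = R + h = 5.57 × 10^6 + 9.31 × 10^7 = 9.867 × 10^7 m. Gravity provides the centripetal force: G M m / r² = m v² / r ⇒ v = √(GM/r) = 1788 m/s.
T = 2πr/v = 2π × 9.867 × 10^7 / 1788 = 346700 s.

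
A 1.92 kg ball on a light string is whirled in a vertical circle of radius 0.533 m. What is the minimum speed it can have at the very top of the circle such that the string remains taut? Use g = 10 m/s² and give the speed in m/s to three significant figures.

2.31 m/s

At the top, both weight mg and T point toward the centre: T + mg = mv²/r.
At minimum speed T → 0, so mg = mv_min²/r ⇒ v_min = √(g r) = √(10.0 × 0.533) = 2.309 m/s.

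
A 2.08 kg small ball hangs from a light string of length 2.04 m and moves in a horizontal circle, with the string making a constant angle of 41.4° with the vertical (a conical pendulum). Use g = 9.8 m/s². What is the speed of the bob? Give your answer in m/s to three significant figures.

The radius of the circle is r = L sinθ = 2.04 × sin 41.4° = 1.349 m.
Horizontally T sinθ = mv²/r and vertically T cosθ = mg, so tanθ = v²/(rg).
v = √(r g tanθ) = √(1.349 × 9.8 × 0.8816) = √11.66 = 3.414 m/s.

3.41 m/s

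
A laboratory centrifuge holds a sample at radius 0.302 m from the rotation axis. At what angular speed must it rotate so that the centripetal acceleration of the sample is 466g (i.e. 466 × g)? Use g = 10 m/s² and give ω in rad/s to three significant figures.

124 rad/s

Centripetal acceleration a_c = ω²r. Setting ω²r = 466g:
ω = √(466g / r) = √(466 × 10.0 / 0.302) = √15430 = 124.2 rad/s.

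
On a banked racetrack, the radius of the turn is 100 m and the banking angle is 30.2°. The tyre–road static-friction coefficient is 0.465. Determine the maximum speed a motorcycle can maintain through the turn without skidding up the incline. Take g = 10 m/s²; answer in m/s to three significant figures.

At the maximum speed, friction acts down the slope at its limiting value f = μN. Radially (horizontal, toward centre): N sinθ + μN cosθ = mv²/r. Vertically: N cosθ − μN sinθ = mg.
Dividing: v² = r g (sinθ + μcosθ)/(cosθ − μsinθ).
sinθ + μcosθ = 0.5030 + 0.465×0.8643 = 0.9049; cosθ − μsinθ = 0.8643 − 0.465×0.5030 = 0.6304.
v² = 100 × 10.0 × 0.9049/0.6304 = 1436 m²/s², so v = 37.89 m/s.

37.9 m/s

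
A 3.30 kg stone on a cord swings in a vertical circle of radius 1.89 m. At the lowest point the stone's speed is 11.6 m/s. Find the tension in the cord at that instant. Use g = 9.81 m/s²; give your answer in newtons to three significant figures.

At the lowest point, T points up (toward the centre) and the weight mg points down (away from the centre), so the net inward force is T − mg = mv²/r.
T = m(v²/r + g) = 3.30 × ((11.6)²/1.89 + 9.81) = 3.30 × (71.20 + 9.81) = 3.30 × 81.01 = 267.3 N.

267 N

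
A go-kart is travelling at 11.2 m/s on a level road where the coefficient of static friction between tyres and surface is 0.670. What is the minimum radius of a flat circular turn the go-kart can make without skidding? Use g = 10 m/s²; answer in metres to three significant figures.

18.7 m

At the limit, μ_s m g = m v²/r, so r_min = v²/(μ_s g) = (11.2)²/(0.670 × 10.0) = 125.4/6.700 = 18.72 m.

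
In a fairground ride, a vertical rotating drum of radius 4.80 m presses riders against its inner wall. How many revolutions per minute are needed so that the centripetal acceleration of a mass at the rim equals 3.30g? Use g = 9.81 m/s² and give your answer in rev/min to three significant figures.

24.8 rev/min

Require ω²r = 3.30g, so ω = √(3.30 × 9.81/4.80) = 2.597 rad/s.
In rev/min: ω × 60/(2π) = 2.597 × 60/(2π) = 24.80 rev/min.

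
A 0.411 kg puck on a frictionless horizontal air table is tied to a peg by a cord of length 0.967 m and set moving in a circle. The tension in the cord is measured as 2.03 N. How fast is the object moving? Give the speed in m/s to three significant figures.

2.19 m/s

T = m v²/r ⇒ v = √(T r / m) = √(2.03 × 0.967 / 0.411) = √4.776 = 2.185 m/s.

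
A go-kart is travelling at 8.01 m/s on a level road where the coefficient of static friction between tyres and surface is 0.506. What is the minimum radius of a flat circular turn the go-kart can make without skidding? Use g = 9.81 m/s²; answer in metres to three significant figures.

12.9 m

At the limit, μ_s m g = m v²/r, so r_min = v²/(μ_s g) = (8.01)²/(0.506 × 9.81) = 64.16/4.964 = 12.93 m.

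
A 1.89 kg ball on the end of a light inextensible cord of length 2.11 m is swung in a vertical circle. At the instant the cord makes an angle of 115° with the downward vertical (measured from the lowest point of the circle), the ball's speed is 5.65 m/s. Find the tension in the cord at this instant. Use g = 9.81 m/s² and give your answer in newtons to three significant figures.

20.8 N

Take the radial direction toward the centre of the circle as positive. The component of the weight along the string toward the centre is −mg cos φ (φ measured from the bottom), so Newton's second law along the string gives T − mg cos φ = m v²/r.
cos 115° = -0.4226, so T = m(v²/r + g cos φ) = 1.89 × ((5.65)²/2.11 + 9.81 × -0.4226) = 1.89 × (15.13 + (-4.146)) = 1.89 × 10.98 = 20.76 N.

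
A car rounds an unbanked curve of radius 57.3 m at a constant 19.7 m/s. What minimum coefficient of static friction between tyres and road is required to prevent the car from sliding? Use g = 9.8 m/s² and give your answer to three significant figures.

Friction provides the centripetal force: μ_s m g = m v²/r, so μ_s = v²/(g r) = (19.70)²/(9.8 × 57.3) = 388.1/561.5 = 0.6911.

0.691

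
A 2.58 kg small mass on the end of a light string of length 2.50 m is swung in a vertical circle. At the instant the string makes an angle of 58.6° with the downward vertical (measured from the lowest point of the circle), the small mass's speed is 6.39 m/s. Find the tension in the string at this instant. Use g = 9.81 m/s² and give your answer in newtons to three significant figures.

55.3 N

Take the radial direction toward the centre of the circle as positive. The component of the weight along the string toward the centre is −mg cos φ (φ measured from the bottom), so Newton's second law along the string gives T − mg cos φ = m v²/r.
cos 58.6° = 0.5210, so T = m(v²/r + g cos φ) = 2.58 × ((6.39)²/2.50 + 9.81 × 0.5210) = 2.58 × (16.33 + (5.111)) = 2.58 × 21.44 = 55.33 N.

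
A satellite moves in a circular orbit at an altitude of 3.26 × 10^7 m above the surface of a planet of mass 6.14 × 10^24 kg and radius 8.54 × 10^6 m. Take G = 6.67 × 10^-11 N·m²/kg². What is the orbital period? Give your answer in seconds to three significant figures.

r = R + h = 8.54 × 10^6 + 3.26 × 10^7 = 4.114 × 10^7 m. Gravity provides the centripetal force: G M m / r² = m v² / r ⇒ v = √(GM/r) = 3155 m/s.
T = 2πr/v = 2π × 4.114 × 10^7 / 3155 = 81930 s.

81900 s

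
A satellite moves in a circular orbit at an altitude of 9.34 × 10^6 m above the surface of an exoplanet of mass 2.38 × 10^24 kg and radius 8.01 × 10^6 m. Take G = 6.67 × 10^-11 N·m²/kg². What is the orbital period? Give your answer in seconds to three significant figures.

36000 s

r = R + h = 8.01 × 10^6 + 9.34 × 10^6 = 1.735 × 10^7 m. Gravity provides the centripetal force: G M m / r² = m v² / r ⇒ v = √(GM/r) = 3025 m/s.
T = 2πr/v = 2π × 1.735 × 10^7 / 3025 = 36040 s.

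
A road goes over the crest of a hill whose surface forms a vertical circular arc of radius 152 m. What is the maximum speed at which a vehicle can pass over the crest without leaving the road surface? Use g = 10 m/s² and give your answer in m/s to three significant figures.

At the crest the centre of the circle is below the vehicle, so the net downward (centripetal) force is mg − N = mv²/r.
The vehicle leaves the road when N → 0, giving v_max = √(g r) = √(10.0 × 152) = 38.99 m/s.

39.0 m/s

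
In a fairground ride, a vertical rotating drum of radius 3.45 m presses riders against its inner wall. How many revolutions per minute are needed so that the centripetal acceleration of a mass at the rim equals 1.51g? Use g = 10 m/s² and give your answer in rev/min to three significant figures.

20.0 rev/min

Require ω²r = 1.51g, so ω = √(1.51 × 10.0/3.45) = 2.092 rad/s.
In rev/min: ω × 60/(2π) = 2.092 × 60/(2π) = 19.98 rev/min.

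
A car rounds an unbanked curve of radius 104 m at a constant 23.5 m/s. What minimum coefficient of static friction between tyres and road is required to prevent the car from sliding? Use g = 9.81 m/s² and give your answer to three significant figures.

Friction provides the centripetal force: μ_s m g = m v²/r, so μ_s = v²/(g r) = (23.50)²/(9.81 × 104) = 552.2/1020 = 0.5413.

0.541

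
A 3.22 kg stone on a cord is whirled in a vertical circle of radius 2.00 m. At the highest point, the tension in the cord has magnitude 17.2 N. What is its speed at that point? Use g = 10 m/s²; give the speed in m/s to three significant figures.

5.54 m/s

At the top, T + mg = mv²/r, so v = √(r(T/m + g)) = √(2.00 × (17.2/3.22 + 10.0)) = √(2.00 × 15.34) = √30.68 = 5.539 m/s.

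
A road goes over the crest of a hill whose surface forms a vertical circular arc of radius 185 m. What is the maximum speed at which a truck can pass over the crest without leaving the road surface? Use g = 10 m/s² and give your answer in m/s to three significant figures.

At the crest the centre of the circle is below the truck, so the net downward (centripetal) force is mg − N = mv²/r.
The truck leaves the road when N → 0, giving v_max = √(g r) = √(10.0 × 185) = 43.01 m/s.

43.0 m/s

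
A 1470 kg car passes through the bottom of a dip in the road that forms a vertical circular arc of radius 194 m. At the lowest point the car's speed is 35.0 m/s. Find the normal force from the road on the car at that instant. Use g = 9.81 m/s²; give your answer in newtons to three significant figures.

At the lowest point, N points up (toward the centre) and the weight mg points down (away from the centre), so the net inward force is N − mg = mv²/r.
N = m(v²/r + g) = 1470 × ((35.0)²/194 + 9.81) = 1470 × (6.314 + 9.81) = 1470 × 16.12 = 23700 N.

23700 N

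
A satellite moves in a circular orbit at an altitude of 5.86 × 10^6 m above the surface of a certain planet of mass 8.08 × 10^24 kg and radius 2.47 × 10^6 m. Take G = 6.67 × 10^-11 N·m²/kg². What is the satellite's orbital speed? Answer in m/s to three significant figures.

Orbital radius r = R + h = 2.47 × 10^6 + 5.86 × 10^6 = 8.330 × 10^6 m.
Gravity supplies the centripetal force: G M m / r² = m v² / r, so v = √(GM/r).
v = √(6.67 × 10^-11 × 8.08 × 10^24 / 8.330 × 10^6) = √(6.470 × 10^7) = 8044 m/s.

8040 m/s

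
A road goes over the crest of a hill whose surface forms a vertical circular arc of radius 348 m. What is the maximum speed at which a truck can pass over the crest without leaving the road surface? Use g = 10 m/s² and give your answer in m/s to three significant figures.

59.0 m/s

At the crest the centre of the circle is below the truck, so the net downward (centripetal) force is mg − N = mv²/r.
The truck leaves the road when N → 0, giving v_max = √(g r) = √(10.0 × 348) = 58.99 m/s.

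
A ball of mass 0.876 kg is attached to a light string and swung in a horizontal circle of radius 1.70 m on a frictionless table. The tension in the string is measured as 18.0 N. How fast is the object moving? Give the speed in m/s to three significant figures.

5.91 m/s

T = m v²/r ⇒ v = √(T r / m) = √(18.0 × 1.70 / 0.876) = √34.93 = 5.910 m/s.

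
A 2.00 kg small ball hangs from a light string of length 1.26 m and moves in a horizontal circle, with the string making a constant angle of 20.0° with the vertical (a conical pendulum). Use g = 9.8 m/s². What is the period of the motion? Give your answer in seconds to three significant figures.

r = L sinθ = 0.4309 m. From T sinθ = mω²r and T cosθ = mg: tanθ = ω²r/g, so ω² = g tanθ / r = g/(L cosθ).
ω = √(g/(L cosθ)) = √(9.8/(1.26 × 0.9397)) = √8.277 = 2.877 rad/s.
Period = 2π/ω = 2.184 s.

2.18 s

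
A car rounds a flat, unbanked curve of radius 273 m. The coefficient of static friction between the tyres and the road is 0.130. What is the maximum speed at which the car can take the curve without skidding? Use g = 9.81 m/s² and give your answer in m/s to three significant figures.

18.7 m/s

Friction provides the centripetal force on a flat curve. At maximum speed it is at its limiting value: μ_s m g = m v²/r.
Mass cancels: v_max = √(μ_s g r) = √(0.130 × 9.81 × 273) = √348.2 = 18.66 m/s.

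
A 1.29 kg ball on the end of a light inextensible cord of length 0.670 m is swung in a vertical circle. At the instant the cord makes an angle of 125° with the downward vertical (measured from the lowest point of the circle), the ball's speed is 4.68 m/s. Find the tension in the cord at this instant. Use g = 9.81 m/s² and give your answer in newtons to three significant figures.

34.9 N

Take the radial direction toward the centre of the circle as positive. The component of the weight along the string toward the centre is −mg cos φ (φ measured from the bottom), so Newton's second law along the string gives T − mg cos φ = m v²/r.
cos 125° = -0.5736, so T = m(v²/r + g cos φ) = 1.29 × ((4.68)²/0.670 + 9.81 × -0.5736) = 1.29 × (32.69 + (-5.627)) = 1.29 × 27.06 = 34.91 N.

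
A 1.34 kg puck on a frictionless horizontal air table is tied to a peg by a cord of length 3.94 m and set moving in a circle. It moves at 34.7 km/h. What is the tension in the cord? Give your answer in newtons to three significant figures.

31.6 N

v = 34.7 km/h = 34.7/3.6 = 9.639 m/s.
The tension is the only horizontal force, so it supplies the full centripetal force: T = m v²/r = 1.34 × (9.639)²/3.94 = 1.34 × 92.91/3.94 = 31.60 N.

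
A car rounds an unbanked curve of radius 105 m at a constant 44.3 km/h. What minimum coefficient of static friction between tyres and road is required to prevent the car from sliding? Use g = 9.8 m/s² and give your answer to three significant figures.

v = 44.3/3.6 = 12.31 m/s.
Friction provides the centripetal force: μ_s m g = m v²/r, so μ_s = v²/(g r) = (12.31)²/(9.8 × 105) = 151.4/1029 = 0.1472.

0.147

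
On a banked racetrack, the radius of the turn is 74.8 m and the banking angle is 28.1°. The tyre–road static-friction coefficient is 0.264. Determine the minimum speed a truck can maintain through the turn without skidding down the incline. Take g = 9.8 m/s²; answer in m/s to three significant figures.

13.2 m/s

At the minimum speed, friction acts up the slope at its limiting value f = μN. Radially (horizontal, toward centre): N sinθ − μN cosθ = mv²/r. Vertically: N cosθ + μN sinθ = mg.
Dividing: v² = r g (sinθ − μcosθ)/(cosθ + μsinθ).
sinθ − μcosθ = 0.4710 − 0.264×0.8821 = 0.2381; cosθ + μsinθ = 0.8821 + 0.264×0.4710 = 1.006.
v² = 74.8 × 9.8 × 0.2381/1.006 = 173.4 m²/s², so v = 13.17 m/s.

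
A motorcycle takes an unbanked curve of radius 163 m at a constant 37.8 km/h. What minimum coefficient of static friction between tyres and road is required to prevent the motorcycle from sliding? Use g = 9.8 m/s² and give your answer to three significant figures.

v = 37.8/3.6 = 10.50 m/s.
Friction provides the centripetal force: μ_s m g = m v²/r, so μ_s = v²/(g r) = (10.50)²/(9.8 × 163) = 110.2/1597 = 0.06902.

0.0690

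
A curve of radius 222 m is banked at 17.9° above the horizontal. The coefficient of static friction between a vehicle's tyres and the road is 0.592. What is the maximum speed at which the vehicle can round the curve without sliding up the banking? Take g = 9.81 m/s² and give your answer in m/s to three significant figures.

At the maximum speed, friction acts down the slope at its limiting value f = μN. Radially (horizontal, toward centre): N sinθ + μN cosθ = mv²/r. Vertically: N cosθ − μN sinθ = mg.
Dividing: v² = r g (sinθ + μcosθ)/(cosθ − μsinθ).
sinθ + μcosθ = 0.3074 + 0.592×0.9516 = 0.8707; cosθ − μsinθ = 0.9516 − 0.592×0.3074 = 0.7696.
v² = 222 × 9.81 × 0.8707/0.7696 = 2464 m²/s², so v = 49.64 m/s.

49.6 m/s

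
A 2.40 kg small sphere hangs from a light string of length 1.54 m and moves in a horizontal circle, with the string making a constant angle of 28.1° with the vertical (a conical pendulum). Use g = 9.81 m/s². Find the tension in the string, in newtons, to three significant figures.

Vertically the bob has no acceleration, so T cosθ = mg.
T = mg/cosθ = 2.40 × 9.81 / cos 28.1° = 23.54/0.8821 = 26.69 N.

26.7 N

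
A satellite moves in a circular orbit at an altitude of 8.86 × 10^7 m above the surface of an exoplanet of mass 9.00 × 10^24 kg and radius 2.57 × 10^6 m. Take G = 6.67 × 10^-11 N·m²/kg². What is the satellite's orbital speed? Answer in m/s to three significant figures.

2570 m/s

Orbital radius r = R + h = 2.57 × 10^6 + 8.86 × 10^7 = 9.117 × 10^7 m.
Gravity supplies the centripetal force: G M m / r² = m v² / r, so v = √(GM/r).
v = √(6.67 × 10^-11 × 9.00 × 10^24 / 9.117 × 10^7) = √(6.584 × 10^6) = 2566 m/s.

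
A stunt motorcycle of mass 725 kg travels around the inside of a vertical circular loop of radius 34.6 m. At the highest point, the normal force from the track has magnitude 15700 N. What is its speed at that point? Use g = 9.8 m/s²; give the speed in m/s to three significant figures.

33.0 m/s

At the top, N + mg = mv²/r, so v = √(r(N/m + g)) = √(34.6 × (15700/725 + 9.8)) = √(34.6 × 31.46) = √1088 = 32.99 m/s.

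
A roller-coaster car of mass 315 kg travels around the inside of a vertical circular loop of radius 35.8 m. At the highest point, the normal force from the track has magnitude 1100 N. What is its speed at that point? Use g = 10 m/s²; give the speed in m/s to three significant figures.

At the top, N + mg = mv²/r, so v = √(r(N/m + g)) = √(35.8 × (1100/315 + 10.0)) = √(35.8 × 13.49) = √483.0 = 21.98 m/s.

22.0 m/s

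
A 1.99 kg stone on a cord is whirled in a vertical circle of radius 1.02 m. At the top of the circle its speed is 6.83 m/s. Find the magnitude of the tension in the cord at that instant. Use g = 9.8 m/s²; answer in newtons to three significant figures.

At the top, both T and the weight mg point inward (toward the centre), so T + mg = mv²/r.
T = m(v²/r − g) = 1.99 × ((6.83)²/1.02 − 9.8) = 1.99 × (45.73 − 9.8) = 1.99 × 35.93 = 71.51 N.

71.5 N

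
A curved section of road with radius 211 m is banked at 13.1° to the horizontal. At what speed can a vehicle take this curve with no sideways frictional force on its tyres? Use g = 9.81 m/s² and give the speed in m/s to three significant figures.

21.9 m/s

On a frictionless banked curve, N sinθ = mv²/r and N cosθ = mg, so tanθ = v²/(rg).
v = √(r g tanθ) = √(211 × 9.81 × tan 13.1°) = √(211 × 9.81 × 0.2327) = √481.7 = 21.95 m/s.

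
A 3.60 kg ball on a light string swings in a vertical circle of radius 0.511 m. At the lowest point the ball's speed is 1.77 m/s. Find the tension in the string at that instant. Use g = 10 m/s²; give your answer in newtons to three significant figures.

58.1 N

At the lowest point, T points up (toward the centre) and the weight mg points down (away from the centre), so the net inward force is T − mg = mv²/r.
T = m(v²/r + g) = 3.60 × ((1.77)²/0.511 + 10.0) = 3.60 × (6.131 + 10.0) = 3.60 × 16.13 = 58.07 N.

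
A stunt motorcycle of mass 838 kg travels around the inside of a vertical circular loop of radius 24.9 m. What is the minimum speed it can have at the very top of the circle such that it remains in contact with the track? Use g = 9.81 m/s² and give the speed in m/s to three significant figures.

At the top, both weight mg and N point toward the centre: N + mg = mv²/r.
At minimum speed N → 0, so mg = mv_min²/r ⇒ v_min = √(g r) = √(9.81 × 24.9) = 15.63 m/s.

15.6 m/s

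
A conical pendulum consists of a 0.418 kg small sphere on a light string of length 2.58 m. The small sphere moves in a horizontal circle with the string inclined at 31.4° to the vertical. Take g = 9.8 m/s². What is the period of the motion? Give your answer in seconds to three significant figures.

2.98 s

r = L sinθ = 1.344 m. From T sinθ = mω²r and T cosθ = mg: tanθ = ω²r/g, so ω² = g tanθ / r = g/(L cosθ).
ω = √(g/(L cosθ)) = √(9.8/(2.58 × 0.8536)) = √4.450 = 2.110 rad/s.
Period = 2π/ω = 2.978 s.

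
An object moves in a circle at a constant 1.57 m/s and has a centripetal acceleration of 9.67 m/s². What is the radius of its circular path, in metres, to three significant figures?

0.255 m

a_c = v²/r ⇒ r = v²/a_c = (1.57)²/9.67 = 2.465/9.67 = 0.2549 m.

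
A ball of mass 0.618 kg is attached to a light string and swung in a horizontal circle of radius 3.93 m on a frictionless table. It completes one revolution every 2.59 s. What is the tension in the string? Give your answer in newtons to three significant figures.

14.3 N

v = 2πr/T = 2π × 3.93/2.59 = 9.534 m/s.
The tension is the only horizontal force, so it supplies the full centripetal force: T = m v²/r = 0.618 × (9.534)²/3.93 = 0.618 × 90.90/3.93 = 14.29 N.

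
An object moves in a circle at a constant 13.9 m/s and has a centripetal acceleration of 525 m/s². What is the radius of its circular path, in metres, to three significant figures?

a_c = v²/r ⇒ r = v²/a_c = (13.9)²/525 = 193.2/525 = 0.3680 m.

0.368 m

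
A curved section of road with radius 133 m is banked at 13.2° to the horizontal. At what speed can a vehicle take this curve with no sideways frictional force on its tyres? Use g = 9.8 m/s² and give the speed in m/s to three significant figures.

On a frictionless banked curve, N sinθ = mv²/r and N cosθ = mg, so tanθ = v²/(rg).
v = √(r g tanθ) = √(133 × 9.8 × tan 13.2°) = √(133 × 9.8 × 0.2345) = √305.7 = 17.48 m/s.

17.5 m/s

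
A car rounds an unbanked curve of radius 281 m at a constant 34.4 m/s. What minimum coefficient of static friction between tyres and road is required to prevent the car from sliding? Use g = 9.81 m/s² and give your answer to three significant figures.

Friction provides the centripetal force: μ_s m g = m v²/r, so μ_s = v²/(g r) = (34.40)²/(9.81 × 281) = 1183/2757 = 0.4293.

0.429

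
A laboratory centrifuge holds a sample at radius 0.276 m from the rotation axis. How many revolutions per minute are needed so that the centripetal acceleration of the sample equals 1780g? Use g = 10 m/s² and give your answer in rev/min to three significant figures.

2430 rev/min

Require ω²r = 1780g, so ω = √(1780 × 10.0/0.276) = 254.0 rad/s.
In rev/min: ω × 60/(2π) = 254.0 × 60/(2π) = 2425 rev/min.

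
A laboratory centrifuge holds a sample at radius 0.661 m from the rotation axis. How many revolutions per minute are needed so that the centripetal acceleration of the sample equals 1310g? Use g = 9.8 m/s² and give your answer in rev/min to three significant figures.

1330 rev/min

Require ω²r = 1310g, so ω = √(1310 × 9.8/0.661) = 139.4 rad/s.
In rev/min: ω × 60/(2π) = 139.4 × 60/(2π) = 1331 rev/min.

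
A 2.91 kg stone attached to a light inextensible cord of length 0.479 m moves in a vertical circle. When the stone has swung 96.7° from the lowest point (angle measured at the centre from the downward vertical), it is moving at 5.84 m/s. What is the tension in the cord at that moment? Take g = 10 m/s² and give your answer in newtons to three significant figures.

Take the radial direction toward the centre of the circle as positive. The component of the weight along the string toward the centre is −mg cos φ (φ measured from the bottom), so Newton's second law along the string gives T − mg cos φ = m v²/r.
cos 96.7° = -0.1167, so T = m(v²/r + g cos φ) = 2.91 × ((5.84)²/0.479 + 10.0 × -0.1167) = 2.91 × (71.20 + (-1.167)) = 2.91 × 70.03 = 203.8 N.

204 N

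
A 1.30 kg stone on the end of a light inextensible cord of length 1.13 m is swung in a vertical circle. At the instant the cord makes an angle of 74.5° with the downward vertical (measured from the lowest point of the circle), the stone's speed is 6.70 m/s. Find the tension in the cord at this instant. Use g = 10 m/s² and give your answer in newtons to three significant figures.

55.1 N

Take the radial direction toward the centre of the circle as positive. The component of the weight along the string toward the centre is −mg cos φ (φ measured from the bottom), so Newton's second law along the string gives T − mg cos φ = m v²/r.
cos 74.5° = 0.2672, so T = m(v²/r + g cos φ) = 1.30 × ((6.70)²/1.13 + 10.0 × 0.2672) = 1.30 × (39.73 + (2.672)) = 1.30 × 42.40 = 55.12 N.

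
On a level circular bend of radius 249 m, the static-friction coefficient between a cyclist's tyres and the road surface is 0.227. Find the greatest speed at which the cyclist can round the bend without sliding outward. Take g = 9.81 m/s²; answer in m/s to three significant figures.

23.5 m/s

Friction provides the centripetal force on a flat curve. At maximum speed it is at its limiting value: μ_s m g = m v²/r.
Mass cancels: v_max = √(μ_s g r) = √(0.227 × 9.81 × 249) = √554.5 = 23.55 m/s.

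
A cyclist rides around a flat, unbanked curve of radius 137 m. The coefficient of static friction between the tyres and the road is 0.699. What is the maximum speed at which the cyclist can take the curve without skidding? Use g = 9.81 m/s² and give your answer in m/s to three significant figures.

30.7 m/s

The only inward force on a level bend is static friction, so at the limit f_s = μ_s N = μ_s m g = m v²/r.
Mass cancels: v_max = √(μ_s g r) = √(0.699 × 9.81 × 137) = √939.4 = 30.65 m/s.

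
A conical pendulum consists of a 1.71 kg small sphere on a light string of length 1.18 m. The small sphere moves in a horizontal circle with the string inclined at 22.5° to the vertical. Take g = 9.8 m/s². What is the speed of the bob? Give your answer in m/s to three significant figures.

The radius of the circle is r = L sinθ = 1.18 × sin 22.5° = 0.4516 m.
Horizontally T sinθ = mv²/r and vertically T cosθ = mg, so tanθ = v²/(rg).
v = √(r g tanθ) = √(0.4516 × 9.8 × 0.4142) = √1.833 = 1.354 m/s.

1.35 m/s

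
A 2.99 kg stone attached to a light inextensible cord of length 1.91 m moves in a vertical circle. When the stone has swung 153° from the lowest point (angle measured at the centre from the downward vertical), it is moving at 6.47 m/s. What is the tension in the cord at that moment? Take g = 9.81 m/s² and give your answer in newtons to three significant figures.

39.4 N

Take the radial direction toward the centre of the circle as positive. The component of the weight along the string toward the centre is −mg cos φ (φ measured from the bottom), so Newton's second law along the string gives T − mg cos φ = m v²/r.
cos 153° = -0.8910, so T = m(v²/r + g cos φ) = 2.99 × ((6.47)²/1.91 + 9.81 × -0.8910) = 2.99 × (21.92 + (-8.741)) = 2.99 × 13.18 = 39.40 N.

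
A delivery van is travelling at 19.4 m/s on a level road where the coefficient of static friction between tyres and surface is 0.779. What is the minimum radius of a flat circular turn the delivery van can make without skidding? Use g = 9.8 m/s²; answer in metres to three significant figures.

49.3 m

At the limit, μ_s m g = m v²/r, so r_min = v²/(μ_s g) = (19.4)²/(0.779 × 9.8) = 376.4/7.634 = 49.30 m.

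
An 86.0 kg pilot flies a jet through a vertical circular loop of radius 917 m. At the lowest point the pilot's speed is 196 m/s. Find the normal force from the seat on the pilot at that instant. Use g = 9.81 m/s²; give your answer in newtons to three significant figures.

4450 N

At the lowest point, N points up (toward the centre) and the weight mg points down (away from the centre), so the net inward force is N − mg = mv²/r.
N = m(v²/r + g) = 86.0 × ((196)²/917 + 9.81) = 86.0 × (41.89 + 9.81) = 86.0 × 51.70 = 4446 N.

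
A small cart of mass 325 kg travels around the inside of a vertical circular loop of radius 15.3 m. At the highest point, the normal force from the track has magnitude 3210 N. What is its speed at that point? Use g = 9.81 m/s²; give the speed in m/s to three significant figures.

17.4 m/s

At the top, N + mg = mv²/r, so v = √(r(N/m + g)) = √(15.3 × (3210/325 + 9.81)) = √(15.3 × 19.69) = √301.2 = 17.36 m/s.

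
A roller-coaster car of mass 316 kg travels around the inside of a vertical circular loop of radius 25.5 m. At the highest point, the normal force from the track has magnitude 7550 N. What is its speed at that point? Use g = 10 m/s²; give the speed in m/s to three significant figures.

29.4 m/s

At the top, N + mg = mv²/r, so v = √(r(N/m + g)) = √(25.5 × (7550/316 + 10.0)) = √(25.5 × 33.89) = √864.3 = 29.40 m/s.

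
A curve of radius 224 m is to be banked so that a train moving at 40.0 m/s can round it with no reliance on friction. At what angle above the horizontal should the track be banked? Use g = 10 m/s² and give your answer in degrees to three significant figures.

35.5°

With no friction, the horizontal component of the normal force provides the centripetal force: N sinθ = mv²/r, while N cosθ = mg vertically.
Dividing: tanθ = v²/(r g) = (40.0)²/(224 × 10.0) = 1600/2240 = 0.7143.
θ = arctan(0.7143) = 35.54°.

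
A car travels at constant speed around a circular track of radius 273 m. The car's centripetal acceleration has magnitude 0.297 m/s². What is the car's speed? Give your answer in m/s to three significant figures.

a_c = v²/r ⇒ v = √(a_c · r) = √(0.297 × 273) = √81.08 = 9.004 m/s.

9.00 m/s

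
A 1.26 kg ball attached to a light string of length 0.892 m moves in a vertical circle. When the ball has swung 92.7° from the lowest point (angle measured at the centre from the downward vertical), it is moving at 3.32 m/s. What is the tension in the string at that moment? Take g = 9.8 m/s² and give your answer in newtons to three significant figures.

Take the radial direction toward the centre of the circle as positive. The component of the weight along the string toward the centre is −mg cos φ (φ measured from the bottom), so Newton's second law along the string gives T − mg cos φ = m v²/r.
cos 92.7° = -0.04711, so T = m(v²/r + g cos φ) = 1.26 × ((3.32)²/0.892 + 9.8 × -0.04711) = 1.26 × (12.36 + (-0.4616)) = 1.26 × 11.90 = 14.99 N.

15.0 N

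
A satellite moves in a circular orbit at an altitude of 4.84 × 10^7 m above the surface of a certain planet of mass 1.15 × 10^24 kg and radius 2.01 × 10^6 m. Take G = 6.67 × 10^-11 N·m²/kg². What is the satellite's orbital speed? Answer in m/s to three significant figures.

1230 m/s

Orbital radius r = R + h = 2.01 × 10^6 + 4.84 × 10^7 = 5.041 × 10^7 m.
Gravity supplies the centripetal force: G M m / r² = m v² / r, so v = √(GM/r).
v = √(6.67 × 10^-11 × 1.15 × 10^24 / 5.041 × 10^7) = √(1.522 × 10^6) = 1234 m/s.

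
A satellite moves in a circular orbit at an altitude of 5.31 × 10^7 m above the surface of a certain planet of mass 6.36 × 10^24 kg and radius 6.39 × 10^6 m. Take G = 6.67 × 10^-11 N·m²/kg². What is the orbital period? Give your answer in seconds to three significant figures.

140000 s

r = R + h = 6.39 × 10^6 + 5.31 × 10^7 = 5.949 × 10^7 m. Gravity provides the centripetal force: G M m / r² = m v² / r ⇒ v = √(GM/r) = 2670 m/s.
T = 2πr/v = 2π × 5.949 × 10^7 / 2670 = 140000 s.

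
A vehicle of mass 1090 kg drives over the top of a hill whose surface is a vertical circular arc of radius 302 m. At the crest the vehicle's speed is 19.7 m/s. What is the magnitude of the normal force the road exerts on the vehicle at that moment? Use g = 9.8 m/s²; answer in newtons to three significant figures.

9280 N

At the crest the centripetal acceleration points downward (toward the centre of the arc), so mg − N = mv²/r.
N = m(g − v²/r) = 1090 × (9.8 − (19.7)²/302) = 1090 × (9.8 − 1.285) = 1090 × 8.515 = 9281 N.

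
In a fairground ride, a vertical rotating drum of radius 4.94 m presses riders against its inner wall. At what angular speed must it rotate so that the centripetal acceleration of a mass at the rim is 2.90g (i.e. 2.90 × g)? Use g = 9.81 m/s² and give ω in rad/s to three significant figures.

Centripetal acceleration a_c = ω²r. Setting ω²r = 2.90g:
ω = √(2.90g / r) = √(2.90 × 9.81 / 4.94) = √5.759 = 2.400 rad/s.

2.40 rad/s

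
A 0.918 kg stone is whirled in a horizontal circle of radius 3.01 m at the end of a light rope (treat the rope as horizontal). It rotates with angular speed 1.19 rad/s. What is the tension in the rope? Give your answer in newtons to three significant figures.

3.91 N

v = ωr = 1.19 × 3.01 = 3.582 m/s.
The tension is the only horizontal force, so it supplies the full centripetal force: T = m v²/r = 0.918 × (3.582)²/3.01 = 0.918 × 12.83/3.01 = 3.913 N.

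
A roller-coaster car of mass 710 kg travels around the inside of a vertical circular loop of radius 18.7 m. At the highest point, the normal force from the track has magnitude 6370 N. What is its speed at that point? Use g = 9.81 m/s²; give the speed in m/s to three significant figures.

At the top, N + mg = mv²/r, so v = √(r(N/m + g)) = √(18.7 × (6370/710 + 9.81)) = √(18.7 × 18.78) = √351.2 = 18.74 m/s.

18.7 m/s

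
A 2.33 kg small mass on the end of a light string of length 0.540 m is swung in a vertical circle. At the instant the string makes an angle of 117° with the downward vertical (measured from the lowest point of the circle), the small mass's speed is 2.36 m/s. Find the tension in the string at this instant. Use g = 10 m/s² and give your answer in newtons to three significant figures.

Take the radial direction toward the centre of the circle as positive. The component of the weight along the string toward the centre is −mg cos φ (φ measured from the bottom), so Newton's second law along the string gives T − mg cos φ = m v²/r.
cos 117° = -0.4540, so T = m(v²/r + g cos φ) = 2.33 × ((2.36)²/0.540 + 10.0 × -0.4540) = 2.33 × (10.31 + (-4.540)) = 2.33 × 5.774 = 13.45 N.

13.5 N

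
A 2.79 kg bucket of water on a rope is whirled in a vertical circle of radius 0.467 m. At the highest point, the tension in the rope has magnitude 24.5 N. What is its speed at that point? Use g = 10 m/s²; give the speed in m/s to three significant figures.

2.96 m/s

At the top, T + mg = mv²/r, so v = √(r(T/m + g)) = √(0.467 × (24.5/2.79 + 10.0)) = √(0.467 × 18.78) = √8.771 = 2.962 m/s.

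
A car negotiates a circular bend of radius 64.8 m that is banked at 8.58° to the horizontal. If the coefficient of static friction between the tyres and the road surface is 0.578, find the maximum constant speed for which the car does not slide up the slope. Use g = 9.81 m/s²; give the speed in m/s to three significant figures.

22.5 m/s

At the maximum speed, friction acts down the slope at its limiting value f = μN. Radially (horizontal, toward centre): N sinθ + μN cosθ = mv²/r. Vertically: N cosθ − μN sinθ = mg.
Dividing: v² = r g (sinθ + μcosθ)/(cosθ − μsinθ).
sinθ + μcosθ = 0.1492 + 0.578×0.9888 = 0.7207; cosθ − μsinθ = 0.9888 − 0.578×0.1492 = 0.9026.
v² = 64.8 × 9.81 × 0.7207/0.9026 = 507.6 m²/s², so v = 22.53 m/s.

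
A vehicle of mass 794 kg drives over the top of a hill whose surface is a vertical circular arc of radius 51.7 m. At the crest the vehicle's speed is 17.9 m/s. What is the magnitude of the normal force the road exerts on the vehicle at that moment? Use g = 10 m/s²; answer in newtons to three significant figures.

At the crest the centripetal acceleration points downward (toward the centre of the arc), so mg − N = mv²/r.
N = m(g − v²/r) = 794 × (10.0 − (17.9)²/51.7) = 794 × (10.0 − 6.197) = 794 × 3.803 = 3019 N.

3020 N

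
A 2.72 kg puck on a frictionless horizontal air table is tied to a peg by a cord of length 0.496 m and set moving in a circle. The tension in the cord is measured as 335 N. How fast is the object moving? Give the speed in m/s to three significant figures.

T = m v²/r ⇒ v = √(T r / m) = √(335 × 0.496 / 2.72) = √61.09 = 7.816 m/s.

7.82 m/s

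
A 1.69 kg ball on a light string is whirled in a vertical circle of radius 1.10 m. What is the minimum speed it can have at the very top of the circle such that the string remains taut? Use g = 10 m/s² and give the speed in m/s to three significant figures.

At the highest point the centre is directly below, so both the weight and T act inward: T + mg = mv²/r.
At minimum speed T → 0, so mg = mv_min²/r ⇒ v_min = √(g r) = √(10.0 × 1.10) = 3.317 m/s.

3.32 m/s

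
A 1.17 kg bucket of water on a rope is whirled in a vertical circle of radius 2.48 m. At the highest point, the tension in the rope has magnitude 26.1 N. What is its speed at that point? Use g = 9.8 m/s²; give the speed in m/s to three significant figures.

8.92 m/s

At the top, T + mg = mv²/r, so v = √(r(T/m + g)) = √(2.48 × (26.1/1.17 + 9.8)) = √(2.48 × 32.11) = √79.63 = 8.923 m/s.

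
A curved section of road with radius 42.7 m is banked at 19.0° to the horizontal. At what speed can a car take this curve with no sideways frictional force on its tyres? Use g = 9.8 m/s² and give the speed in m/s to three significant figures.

12.0 m/s

On a frictionless banked curve, N sinθ = mv²/r and N cosθ = mg, so tanθ = v²/(rg).
v = √(r g tanθ) = √(42.7 × 9.8 × tan 19.0°) = √(42.7 × 9.8 × 0.3443) = √144.1 = 12.00 m/s.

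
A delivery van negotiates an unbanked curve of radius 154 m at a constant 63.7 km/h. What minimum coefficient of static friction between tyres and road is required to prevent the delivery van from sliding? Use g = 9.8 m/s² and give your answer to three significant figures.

v = 63.7/3.6 = 17.69 m/s.
Friction provides the centripetal force: μ_s m g = m v²/r, so μ_s = v²/(g r) = (17.69)²/(9.8 × 154) = 313.1/1509 = 0.2075.

0.207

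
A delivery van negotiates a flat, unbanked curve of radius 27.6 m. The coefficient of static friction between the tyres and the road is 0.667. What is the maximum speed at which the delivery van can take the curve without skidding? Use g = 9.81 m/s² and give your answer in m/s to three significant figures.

13.4 m/s

The only inward force on a level bend is static friction, so at the limit f_s = μ_s N = μ_s m g = m v²/r.
Mass cancels: v_max = √(μ_s g r) = √(0.667 × 9.81 × 27.6) = √180.6 = 13.44 m/s.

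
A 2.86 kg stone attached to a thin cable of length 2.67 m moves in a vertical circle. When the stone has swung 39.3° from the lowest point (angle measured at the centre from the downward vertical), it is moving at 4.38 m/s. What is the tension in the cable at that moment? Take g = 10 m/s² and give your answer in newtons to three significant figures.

42.7 N

Take the radial direction toward the centre of the circle as positive. The component of the weight along the string toward the centre is −mg cos φ (φ measured from the bottom), so Newton's second law along the string gives T − mg cos φ = m v²/r.
cos 39.3° = 0.7738, so T = m(v²/r + g cos φ) = 2.86 × ((4.38)²/2.67 + 10.0 × 0.7738) = 2.86 × (7.185 + (7.738)) = 2.86 × 14.92 = 42.68 N.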